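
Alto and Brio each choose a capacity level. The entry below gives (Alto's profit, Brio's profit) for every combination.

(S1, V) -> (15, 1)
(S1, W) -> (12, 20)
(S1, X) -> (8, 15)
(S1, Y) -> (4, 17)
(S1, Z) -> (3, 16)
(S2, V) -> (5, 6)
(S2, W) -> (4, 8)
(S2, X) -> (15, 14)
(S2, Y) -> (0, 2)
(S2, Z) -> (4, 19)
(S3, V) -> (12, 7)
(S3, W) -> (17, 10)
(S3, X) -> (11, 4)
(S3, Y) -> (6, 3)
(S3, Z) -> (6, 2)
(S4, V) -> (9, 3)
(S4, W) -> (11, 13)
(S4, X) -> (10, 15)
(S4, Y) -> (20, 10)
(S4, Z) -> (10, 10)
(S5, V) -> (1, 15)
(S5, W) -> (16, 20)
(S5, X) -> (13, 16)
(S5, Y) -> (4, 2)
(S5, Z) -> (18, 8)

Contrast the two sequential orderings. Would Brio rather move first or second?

first

If Alto leads: Brio's best replies are S1→W, S2→Z, S3→W, S4→X, S5→W; Alto's induced payoffs 12, 4, 17, 10, 16; outcome (S3, W), payoffs (17, 10).
If Brio leads: Alto's best replies are V→S1, W→S3, X→S2, Y→S4, Z→S5; Brio's induced payoffs 1, 10, 14, 10, 8; outcome (S2, X), payoffs (15, 14).
Brio gets 14 moving first and 10 moving second, so Brio prefers to move first.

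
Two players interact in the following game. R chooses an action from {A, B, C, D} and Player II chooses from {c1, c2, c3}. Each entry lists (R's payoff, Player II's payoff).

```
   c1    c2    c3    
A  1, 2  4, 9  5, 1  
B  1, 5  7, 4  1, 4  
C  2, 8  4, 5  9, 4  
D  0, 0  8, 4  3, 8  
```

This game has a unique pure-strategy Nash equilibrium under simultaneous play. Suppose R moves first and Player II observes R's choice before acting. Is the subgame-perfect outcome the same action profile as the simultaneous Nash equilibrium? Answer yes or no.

Player II best-responds to each possible R move:
- A: BR = c2, leader payoff 4.
- B: BR = c1, leader payoff 1.
- C: BR = c1, leader payoff 2.
- D: BR = c3, leader payoff 3.
R's induced payoffs are 4, 1, 2, 3, so R commits to A. Subgame-perfect outcome: (A, c2) with payoffs (4, 9).
For the simultaneous game, intersect best replies.
R's best replies: c1→C; c2→D; c3→C.
Player II's best replies: A→c2; B→c1; C→c1; D→c3.
The unique mutual best reply is (C, c1), giving (2, 8).
Sequential outcome (A, c2) differs from the Nash profile (C, c1).

no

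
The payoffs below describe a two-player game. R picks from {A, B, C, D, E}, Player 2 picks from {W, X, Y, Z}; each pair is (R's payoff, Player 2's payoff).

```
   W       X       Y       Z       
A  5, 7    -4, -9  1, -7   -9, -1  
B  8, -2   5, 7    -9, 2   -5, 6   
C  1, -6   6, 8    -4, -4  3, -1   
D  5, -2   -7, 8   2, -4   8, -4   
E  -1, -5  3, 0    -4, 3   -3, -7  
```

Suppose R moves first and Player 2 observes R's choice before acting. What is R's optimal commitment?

Work backward from Player 2's decision.
- A: Player 2 compares 7, -9, -7, -1 and picks W; R would get 5.
- B: Player 2 compares -2, 7, 2, 6 and picks X; R would get 5.
- C: Player 2 compares -6, 8, -4, -1 and picks X; R would get 6.
- D: Player 2 compares -2, 8, -4, -4 and picks X; R would get -7.
- E: Player 2 compares -5, 0, 3, -7 and picks Y; R would get -4.
R's induced payoffs are 5, 5, 6, -7, -4, so R commits to C. Subgame-perfect outcome: (C, X) with payoffs (6, 8).

C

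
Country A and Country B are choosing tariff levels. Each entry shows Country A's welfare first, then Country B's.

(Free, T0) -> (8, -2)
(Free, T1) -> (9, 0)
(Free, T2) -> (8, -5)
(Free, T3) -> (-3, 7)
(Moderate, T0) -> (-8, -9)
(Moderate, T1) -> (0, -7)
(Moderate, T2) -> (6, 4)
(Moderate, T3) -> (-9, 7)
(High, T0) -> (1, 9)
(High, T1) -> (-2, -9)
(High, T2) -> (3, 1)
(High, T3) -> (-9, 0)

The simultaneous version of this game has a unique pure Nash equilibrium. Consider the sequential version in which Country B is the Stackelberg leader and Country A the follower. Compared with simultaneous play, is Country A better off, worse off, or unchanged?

Country A best-responds to each possible Country B move:
- T0: BR = Free, leader payoff -2.
- T1: BR = Free, leader payoff 0.
- T2: BR = Free, leader payoff -5.
- T3: BR = Free, leader payoff 7.
Among -2, 0, -5, 7, the best is 7 at T3. Subgame-perfect outcome: (Free, T3) with payoffs (-3, 7).
Under simultaneous play:
Country A's best replies: T0→Free; T1→Free; T2→Free; T3→Free.
Country B's best replies: Free→T3; Moderate→T3; High→T0.
The unique mutual best reply is (Free, T3), giving (-3, 7).
Country A earns -3 sequentially versus -3 at the Nash outcome: unchanged.

unchanged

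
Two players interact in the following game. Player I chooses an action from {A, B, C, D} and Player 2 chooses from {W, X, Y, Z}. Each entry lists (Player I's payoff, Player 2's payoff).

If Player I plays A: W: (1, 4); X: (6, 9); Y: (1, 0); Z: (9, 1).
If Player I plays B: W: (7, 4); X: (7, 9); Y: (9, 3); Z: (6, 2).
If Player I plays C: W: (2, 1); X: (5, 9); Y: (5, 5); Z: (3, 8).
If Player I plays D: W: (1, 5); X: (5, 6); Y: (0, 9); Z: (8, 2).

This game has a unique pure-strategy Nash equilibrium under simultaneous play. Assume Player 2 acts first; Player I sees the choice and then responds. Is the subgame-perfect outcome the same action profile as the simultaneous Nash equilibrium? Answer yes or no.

Backward induction with Player 2 moving first.
- W → Player I plays B (best of 1, 7, 2, 1); Player 2 gets 4.
- X → Player I plays B (best of 6, 7, 5, 5); Player 2 gets 9.
- Y → Player I plays B (best of 1, 9, 5, 0); Player 2 gets 3.
- Z → Player I plays A (best of 9, 6, 3, 8); Player 2 gets 1.
Player 2's induced payoffs are 4, 9, 3, 1, so Player 2 commits to X. Subgame-perfect outcome: (B, X) with payoffs (7, 9).
For the simultaneous game, intersect best replies.
Player I's best replies: W→B; X→B; Y→B; Z→A.
Player 2's best replies: A→X; B→X; C→X; D→Y.
The unique mutual best reply is (B, X), giving (7, 9).
Sequential outcome (B, X) coincides with the Nash profile (B, X).

yes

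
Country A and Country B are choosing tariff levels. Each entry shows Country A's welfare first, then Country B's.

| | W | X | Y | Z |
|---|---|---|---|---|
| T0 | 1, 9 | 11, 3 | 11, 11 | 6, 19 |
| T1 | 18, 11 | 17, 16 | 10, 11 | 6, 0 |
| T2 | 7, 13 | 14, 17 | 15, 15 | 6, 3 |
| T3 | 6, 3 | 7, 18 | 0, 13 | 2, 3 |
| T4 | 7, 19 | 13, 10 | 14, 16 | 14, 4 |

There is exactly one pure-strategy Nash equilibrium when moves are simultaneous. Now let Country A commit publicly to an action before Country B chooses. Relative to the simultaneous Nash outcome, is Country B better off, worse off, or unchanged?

unchanged

Backward induction with Country A moving first.
- T0: Country B compares 9, 3, 11, 19 and picks Z; Country A would get 6.
- T1: Country B compares 11, 16, 11, 0 and picks X; Country A would get 17.
- T2: Country B compares 13, 17, 15, 3 and picks X; Country A would get 14.
- T3: Country B compares 3, 18, 13, 3 and picks X; Country A would get 7.
- T4: Country B compares 19, 10, 16, 4 and picks W; Country A would get 7.
Among 6, 17, 14, 7, 7, the best is 17 at T1. Subgame-perfect outcome: (T1, X) with payoffs (17, 16).
For the simultaneous game, intersect best replies.
Country A's best replies: W→T1; X→T1; Y→T2; Z→T4.
Country B's best replies: T0→Z; T1→X; T2→X; T3→X; T4→W.
The unique mutual best reply is (T1, X), giving (17, 16).
Country B earns 16 sequentially versus 16 at the Nash outcome: unchanged.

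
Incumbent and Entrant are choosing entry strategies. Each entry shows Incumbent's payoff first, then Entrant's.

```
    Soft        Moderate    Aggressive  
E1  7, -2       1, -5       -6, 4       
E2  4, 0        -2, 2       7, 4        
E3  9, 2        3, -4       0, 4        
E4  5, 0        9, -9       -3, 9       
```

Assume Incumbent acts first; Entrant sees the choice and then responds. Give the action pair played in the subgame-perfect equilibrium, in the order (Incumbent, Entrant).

(E2, Aggressive)

Backward induction with Incumbent moving first.
- E1 → Entrant plays Aggressive (best of -2, -5, 4); Incumbent gets -6.
- E2 → Entrant plays Aggressive (best of 0, 2, 4); Incumbent gets 7.
- E3 → Entrant plays Aggressive (best of 2, -4, 4); Incumbent gets 0.
- E4 → Entrant plays Aggressive (best of 0, -9, 9); Incumbent gets -3.
Among -6, 7, 0, -3, the best is 7 at E2. Subgame-perfect outcome: (E2, Aggressive) with payoffs (7, 4).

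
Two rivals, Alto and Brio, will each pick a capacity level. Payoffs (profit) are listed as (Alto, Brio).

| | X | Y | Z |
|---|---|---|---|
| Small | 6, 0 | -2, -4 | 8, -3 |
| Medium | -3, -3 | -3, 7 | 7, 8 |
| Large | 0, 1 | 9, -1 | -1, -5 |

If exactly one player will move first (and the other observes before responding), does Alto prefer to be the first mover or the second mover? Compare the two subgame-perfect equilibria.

If Alto leads: Brio's best replies are Small→X, Medium→Z, Large→X; Alto's induced payoffs 6, 7, 0; outcome (Medium, Z), payoffs (7, 8).
If Brio leads: Alto's best replies are X→Small, Y→Large, Z→Small; Brio's induced payoffs 0, -1, -3; outcome (Small, X), payoffs (6, 0).
Alto gets 7 moving first and 6 moving second, so Alto prefers to move first.

first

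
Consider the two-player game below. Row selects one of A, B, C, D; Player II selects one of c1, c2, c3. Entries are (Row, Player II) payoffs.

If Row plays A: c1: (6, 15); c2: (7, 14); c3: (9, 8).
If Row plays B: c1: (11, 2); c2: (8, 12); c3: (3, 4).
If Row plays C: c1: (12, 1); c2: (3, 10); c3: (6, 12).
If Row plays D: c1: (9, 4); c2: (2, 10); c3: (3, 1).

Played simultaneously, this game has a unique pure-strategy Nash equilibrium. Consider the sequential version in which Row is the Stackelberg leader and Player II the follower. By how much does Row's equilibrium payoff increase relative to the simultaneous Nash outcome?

Solve by backward induction (Row leads).
- A → Player II plays c1 (best of 15, 14, 8); Row gets 6.
- B → Player II plays c2 (best of 2, 12, 4); Row gets 8.
- C → Player II plays c3 (best of 1, 10, 12); Row gets 6.
- D → Player II plays c2 (best of 4, 10, 1); Row gets 2.
Maximizing over 6, 8, 6, 2, Row chooses B. Subgame-perfect outcome: (B, c2) with payoffs (8, 12).
For the simultaneous game, intersect best replies.
Row's best replies: c1→C; c2→B; c3→A.
Player II's best replies: A→c1; B→c2; C→c3; D→c2.
The unique mutual best reply is (B, c2), giving (8, 12).
Row's commitment gain: 8 − 8 = 0.

0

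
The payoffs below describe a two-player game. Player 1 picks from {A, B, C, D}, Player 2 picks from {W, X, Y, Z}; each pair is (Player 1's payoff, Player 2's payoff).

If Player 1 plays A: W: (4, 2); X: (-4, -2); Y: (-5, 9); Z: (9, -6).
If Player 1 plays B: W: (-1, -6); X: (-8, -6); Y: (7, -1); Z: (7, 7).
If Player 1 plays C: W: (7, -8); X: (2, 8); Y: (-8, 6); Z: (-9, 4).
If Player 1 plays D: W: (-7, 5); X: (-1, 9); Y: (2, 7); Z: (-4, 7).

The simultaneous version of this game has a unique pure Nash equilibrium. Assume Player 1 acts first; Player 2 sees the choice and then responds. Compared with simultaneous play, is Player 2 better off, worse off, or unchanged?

Player 2 best-responds to each possible Player 1 move:
- A → Player 2 plays Y (best of 2, -2, 9, -6); Player 1 gets -5.
- B → Player 2 plays Z (best of -6, -6, -1, 7); Player 1 gets 7.
- C → Player 2 plays X (best of -8, 8, 6, 4); Player 1 gets 2.
- D → Player 2 plays X (best of 5, 9, 7, 7); Player 1 gets -1.
Maximizing over -5, 7, 2, -1, Player 1 chooses B. Subgame-perfect outcome: (B, Z) with payoffs (7, 7).
Under simultaneous play:
Player 1's best replies: W→C; X→C; Y→B; Z→A.
Player 2's best replies: A→Y; B→Z; C→X; D→X.
Only (C, X) has each player best-responding; Nash payoffs (2, 8).
Player 2 earns 7 sequentially versus 8 at the Nash outcome: worse off.

worse off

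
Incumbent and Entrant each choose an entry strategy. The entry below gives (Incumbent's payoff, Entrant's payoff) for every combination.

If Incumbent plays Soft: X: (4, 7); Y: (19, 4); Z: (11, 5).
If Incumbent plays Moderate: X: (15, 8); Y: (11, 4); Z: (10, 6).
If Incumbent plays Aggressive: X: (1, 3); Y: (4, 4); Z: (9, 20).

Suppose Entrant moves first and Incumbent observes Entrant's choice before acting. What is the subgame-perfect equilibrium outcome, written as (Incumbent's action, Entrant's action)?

Work backward from Incumbent's decision.
- X → Incumbent plays Moderate (best of 4, 15, 1); Entrant gets 8.
- Y → Incumbent plays Soft (best of 19, 11, 4); Entrant gets 4.
- Z → Incumbent plays Soft (best of 11, 10, 9); Entrant gets 5.
Entrant's induced payoffs are 8, 4, 5, so Entrant commits to X. Subgame-perfect outcome: (Moderate, X) with payoffs (15, 8).

(Moderate, X)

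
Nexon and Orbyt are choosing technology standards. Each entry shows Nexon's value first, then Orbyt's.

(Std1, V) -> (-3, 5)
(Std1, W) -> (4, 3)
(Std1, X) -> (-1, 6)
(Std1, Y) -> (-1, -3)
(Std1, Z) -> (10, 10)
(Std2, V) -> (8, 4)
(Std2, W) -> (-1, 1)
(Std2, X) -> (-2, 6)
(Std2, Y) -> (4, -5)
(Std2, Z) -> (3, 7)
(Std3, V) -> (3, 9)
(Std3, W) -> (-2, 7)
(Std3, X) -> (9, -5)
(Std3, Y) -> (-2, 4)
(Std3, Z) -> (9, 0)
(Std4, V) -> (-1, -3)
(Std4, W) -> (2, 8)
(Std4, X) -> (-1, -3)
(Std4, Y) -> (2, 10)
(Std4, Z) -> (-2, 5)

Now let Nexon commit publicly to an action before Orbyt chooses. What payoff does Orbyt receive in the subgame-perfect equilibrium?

Backward induction with Nexon moving first.
- Std1 → Orbyt plays Z (best of 5, 3, 6, -3, 10); Nexon gets 10.
- Std2 → Orbyt plays Z (best of 4, 1, 6, -5, 7); Nexon gets 3.
- Std3 → Orbyt plays V (best of 9, 7, -5, 4, 0); Nexon gets 3.
- Std4 → Orbyt plays Y (best of -3, 8, -3, 10, 5); Nexon gets 2.
Maximizing over 10, 3, 3, 2, Nexon chooses Std1. Subgame-perfect outcome: (Std1, Z) with payoffs (10, 10).

10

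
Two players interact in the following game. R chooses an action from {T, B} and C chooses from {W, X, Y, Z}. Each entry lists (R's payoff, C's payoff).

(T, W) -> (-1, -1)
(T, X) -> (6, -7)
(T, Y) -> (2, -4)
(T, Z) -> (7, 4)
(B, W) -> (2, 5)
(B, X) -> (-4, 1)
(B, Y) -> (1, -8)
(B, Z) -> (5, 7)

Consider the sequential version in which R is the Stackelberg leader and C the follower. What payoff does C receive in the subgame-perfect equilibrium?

C best-responds to each possible R move:
- T → C plays Z (best of -1, -7, -4, 4); R gets 7.
- B → C plays Z (best of 5, 1, -8, 7); R gets 5.
R's induced payoffs are 7, 5, so R commits to T. Subgame-perfect outcome: (T, Z) with payoffs (7, 4).

4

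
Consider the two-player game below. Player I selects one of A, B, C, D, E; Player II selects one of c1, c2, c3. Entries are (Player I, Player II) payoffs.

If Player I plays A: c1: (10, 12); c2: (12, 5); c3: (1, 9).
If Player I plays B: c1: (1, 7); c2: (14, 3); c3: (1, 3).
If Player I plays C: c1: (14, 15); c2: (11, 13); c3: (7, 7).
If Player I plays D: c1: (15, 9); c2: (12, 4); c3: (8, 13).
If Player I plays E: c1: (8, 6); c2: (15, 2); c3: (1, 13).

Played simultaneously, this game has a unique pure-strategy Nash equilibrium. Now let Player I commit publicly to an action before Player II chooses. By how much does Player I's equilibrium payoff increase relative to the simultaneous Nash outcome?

6

Player II best-responds to each possible Player I move:
- A → Player II plays c1 (best of 12, 5, 9); Player I gets 10.
- B → Player II plays c1 (best of 7, 3, 3); Player I gets 1.
- C → Player II plays c1 (best of 15, 13, 7); Player I gets 14.
- D → Player II plays c3 (best of 9, 4, 13); Player I gets 8.
- E → Player II plays c3 (best of 6, 2, 13); Player I gets 1.
Maximizing over 10, 1, 14, 8, 1, Player I chooses C. Subgame-perfect outcome: (C, c1) with payoffs (14, 15).
Under simultaneous play:
Player I's best replies: c1→D; c2→E; c3→D.
Player II's best replies: A→c1; B→c1; C→c1; D→c3; E→c3.
The unique mutual best reply is (D, c3), giving (8, 13).
Player I's commitment gain: 14 − 8 = 6.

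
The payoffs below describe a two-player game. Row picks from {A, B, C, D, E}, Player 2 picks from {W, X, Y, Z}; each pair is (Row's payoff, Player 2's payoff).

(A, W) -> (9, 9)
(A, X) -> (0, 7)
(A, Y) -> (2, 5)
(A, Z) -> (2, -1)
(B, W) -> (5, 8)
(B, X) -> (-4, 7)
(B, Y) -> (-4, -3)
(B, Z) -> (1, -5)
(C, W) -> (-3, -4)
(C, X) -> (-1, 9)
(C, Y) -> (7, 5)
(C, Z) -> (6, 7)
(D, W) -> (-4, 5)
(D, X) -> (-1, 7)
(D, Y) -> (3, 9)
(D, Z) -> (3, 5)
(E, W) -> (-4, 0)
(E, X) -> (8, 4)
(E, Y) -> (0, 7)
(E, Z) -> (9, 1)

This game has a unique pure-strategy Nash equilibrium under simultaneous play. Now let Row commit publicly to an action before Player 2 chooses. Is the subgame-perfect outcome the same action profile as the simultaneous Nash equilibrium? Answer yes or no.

yes

Work backward from Player 2's decision.
- A → Player 2 plays W (best of 9, 7, 5, -1); Row gets 9.
- B → Player 2 plays W (best of 8, 7, -3, -5); Row gets 5.
- C → Player 2 plays X (best of -4, 9, 5, 7); Row gets -1.
- D → Player 2 plays Y (best of 5, 7, 9, 5); Row gets 3.
- E → Player 2 plays Y (best of 0, 4, 7, 1); Row gets 0.
Row's induced payoffs are 9, 5, -1, 3, 0, so Row commits to A. Subgame-perfect outcome: (A, W) with payoffs (9, 9).
Now find the simultaneous Nash equilibrium.
Row's best replies: W→A; X→E; Y→C; Z→E.
Player 2's best replies: A→W; B→W; C→X; D→Y; E→Y.
The unique mutual best reply is (A, W), giving (9, 9).
Sequential outcome (A, W) coincides with the Nash profile (A, W).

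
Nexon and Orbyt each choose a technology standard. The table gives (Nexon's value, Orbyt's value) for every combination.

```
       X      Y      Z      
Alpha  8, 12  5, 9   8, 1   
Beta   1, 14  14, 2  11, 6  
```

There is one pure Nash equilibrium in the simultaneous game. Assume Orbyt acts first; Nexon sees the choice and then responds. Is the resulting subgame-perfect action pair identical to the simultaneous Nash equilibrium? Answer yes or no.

yes

Work backward from Nexon's decision.
- X: Nexon compares 8, 1 and picks Alpha; Orbyt would get 12.
- Y: Nexon compares 5, 14 and picks Beta; Orbyt would get 2.
- Z: Nexon compares 8, 11 and picks Beta; Orbyt would get 6.
Maximizing over 12, 2, 6, Orbyt chooses X. Subgame-perfect outcome: (Alpha, X) with payoffs (8, 12).
Now find the simultaneous Nash equilibrium.
Nexon's best replies: X→Alpha; Y→Beta; Z→Beta.
Orbyt's best replies: Alpha→X; Beta→X.
Only (Alpha, X) has each player best-responding; Nash payoffs (8, 12).
Sequential outcome (Alpha, X) coincides with the Nash profile (Alpha, X).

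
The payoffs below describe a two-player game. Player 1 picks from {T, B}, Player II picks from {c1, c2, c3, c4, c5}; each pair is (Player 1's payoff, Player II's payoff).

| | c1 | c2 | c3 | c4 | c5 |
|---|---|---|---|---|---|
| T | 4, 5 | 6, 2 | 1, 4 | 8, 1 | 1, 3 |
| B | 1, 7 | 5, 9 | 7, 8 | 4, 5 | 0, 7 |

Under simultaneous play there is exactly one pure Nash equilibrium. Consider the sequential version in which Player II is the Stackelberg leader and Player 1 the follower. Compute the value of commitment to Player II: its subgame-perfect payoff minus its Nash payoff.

Backward induction with Player II moving first.
- c1: Player 1 compares 4, 1 and picks T; Player II would get 5.
- c2: Player 1 compares 6, 5 and picks T; Player II would get 2.
- c3: Player 1 compares 1, 7 and picks B; Player II would get 8.
- c4: Player 1 compares 8, 4 and picks T; Player II would get 1.
- c5: Player 1 compares 1, 0 and picks T; Player II would get 3.
Player II's induced payoffs are 5, 2, 8, 1, 3, so Player II commits to c3. Subgame-perfect outcome: (B, c3) with payoffs (7, 8).
Under simultaneous play:
Player 1's best replies: c1→T; c2→T; c3→B; c4→T; c5→T.
Player II's best replies: T→c1; B→c2.
Only (T, c1) has each player best-responding; Nash payoffs (4, 5).
Player II's commitment gain: 8 − 5 = 3.

3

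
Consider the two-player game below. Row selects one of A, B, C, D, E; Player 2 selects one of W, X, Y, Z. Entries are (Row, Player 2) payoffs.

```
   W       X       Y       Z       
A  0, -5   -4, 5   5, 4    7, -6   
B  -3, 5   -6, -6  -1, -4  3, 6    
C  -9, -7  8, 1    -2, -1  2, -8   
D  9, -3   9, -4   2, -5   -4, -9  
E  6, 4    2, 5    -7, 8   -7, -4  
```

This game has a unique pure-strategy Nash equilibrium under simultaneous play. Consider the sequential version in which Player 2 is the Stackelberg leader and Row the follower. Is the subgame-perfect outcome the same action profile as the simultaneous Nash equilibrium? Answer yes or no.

Row best-responds to each possible Player 2 move:
- W: Row compares 0, -3, -9, 9, 6 and picks D; Player 2 would get -3.
- X: Row compares -4, -6, 8, 9, 2 and picks D; Player 2 would get -4.
- Y: Row compares 5, -1, -2, 2, -7 and picks A; Player 2 would get 4.
- Z: Row compares 7, 3, 2, -4, -7 and picks A; Player 2 would get -6.
Among -3, -4, 4, -6, the best is 4 at Y. Subgame-perfect outcome: (A, Y) with payoffs (5, 4).
For the simultaneous game, intersect best replies.
Row's best replies: W→D; X→D; Y→A; Z→A.
Player 2's best replies: A→X; B→Z; C→X; D→W; E→Y.
The unique mutual best reply is (D, W), giving (9, -3).
Sequential outcome (A, Y) differs from the Nash profile (D, W).

no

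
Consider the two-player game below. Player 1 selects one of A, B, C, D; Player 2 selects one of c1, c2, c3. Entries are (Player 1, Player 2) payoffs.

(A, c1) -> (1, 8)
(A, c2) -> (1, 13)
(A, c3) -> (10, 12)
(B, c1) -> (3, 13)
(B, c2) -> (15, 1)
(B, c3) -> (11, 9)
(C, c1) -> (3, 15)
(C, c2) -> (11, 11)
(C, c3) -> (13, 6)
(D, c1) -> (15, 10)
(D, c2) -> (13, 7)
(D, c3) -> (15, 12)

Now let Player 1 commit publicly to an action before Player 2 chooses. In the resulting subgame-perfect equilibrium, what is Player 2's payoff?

12

Backward induction with Player 1 moving first.
- A: BR = c2, leader payoff 1.
- B: BR = c1, leader payoff 3.
- C: BR = c1, leader payoff 3.
- D: BR = c3, leader payoff 15.
Among 1, 3, 3, 15, the best is 15 at D. Subgame-perfect outcome: (D, c3) with payoffs (15, 12).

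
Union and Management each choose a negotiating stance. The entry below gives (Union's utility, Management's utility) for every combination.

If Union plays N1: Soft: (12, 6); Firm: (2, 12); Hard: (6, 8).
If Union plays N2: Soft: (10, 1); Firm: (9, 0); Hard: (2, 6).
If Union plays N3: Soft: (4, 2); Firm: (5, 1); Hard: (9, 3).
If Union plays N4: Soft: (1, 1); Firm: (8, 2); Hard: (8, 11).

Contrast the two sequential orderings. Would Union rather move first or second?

second

If Union leads: Management's best replies are N1→Firm, N2→Hard, N3→Hard, N4→Hard; Union's induced payoffs 2, 2, 9, 8; outcome (N3, Hard), payoffs (9, 3).
If Management leads: Union's best replies are Soft→N1, Firm→N2, Hard→N3; Management's induced payoffs 6, 0, 3; outcome (N1, Soft), payoffs (12, 6).
Union gets 9 moving first and 12 moving second, so Union prefers to move second.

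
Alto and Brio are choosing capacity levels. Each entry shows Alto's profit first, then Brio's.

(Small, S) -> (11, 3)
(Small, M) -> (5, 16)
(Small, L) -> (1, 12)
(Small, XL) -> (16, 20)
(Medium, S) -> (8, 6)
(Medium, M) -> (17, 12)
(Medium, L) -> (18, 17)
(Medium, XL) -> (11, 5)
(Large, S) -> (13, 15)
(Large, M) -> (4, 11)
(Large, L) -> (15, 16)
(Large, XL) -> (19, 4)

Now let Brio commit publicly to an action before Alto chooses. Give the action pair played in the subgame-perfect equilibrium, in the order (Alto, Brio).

Alto best-responds to each possible Brio move:
- S → Alto plays Large (best of 11, 8, 13); Brio gets 15.
- M → Alto plays Medium (best of 5, 17, 4); Brio gets 12.
- L → Alto plays Medium (best of 1, 18, 15); Brio gets 17.
- XL → Alto plays Large (best of 16, 11, 19); Brio gets 4.
Maximizing over 15, 12, 17, 4, Brio chooses L. Subgame-perfect outcome: (Medium, L) with payoffs (18, 17).

(Medium, L)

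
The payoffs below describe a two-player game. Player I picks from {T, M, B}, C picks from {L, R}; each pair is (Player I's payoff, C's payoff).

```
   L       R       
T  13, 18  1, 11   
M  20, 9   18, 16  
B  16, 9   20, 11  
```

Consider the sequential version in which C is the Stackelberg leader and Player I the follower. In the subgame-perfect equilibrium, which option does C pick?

R

Work backward from Player I's decision.
- L → Player I plays M (best of 13, 20, 16); C gets 9.
- R → Player I plays B (best of 1, 18, 20); C gets 11.
Among 9, 11, the best is 11 at R. Subgame-perfect outcome: (B, R) with payoffs (20, 11).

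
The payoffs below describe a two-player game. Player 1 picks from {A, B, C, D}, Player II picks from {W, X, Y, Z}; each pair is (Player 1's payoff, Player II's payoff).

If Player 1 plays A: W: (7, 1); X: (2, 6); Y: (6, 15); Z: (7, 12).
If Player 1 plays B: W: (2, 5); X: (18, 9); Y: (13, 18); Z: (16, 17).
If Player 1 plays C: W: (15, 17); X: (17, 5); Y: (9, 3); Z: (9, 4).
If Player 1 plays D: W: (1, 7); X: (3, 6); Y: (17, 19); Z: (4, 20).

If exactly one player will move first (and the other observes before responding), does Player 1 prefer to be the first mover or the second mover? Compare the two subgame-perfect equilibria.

If Player 1 leads: Player II's best replies are A→Y, B→Y, C→W, D→Z; Player 1's induced payoffs 6, 13, 15, 4; outcome (C, W), payoffs (15, 17).
If Player II leads: Player 1's best replies are W→C, X→B, Y→D, Z→B; Player II's induced payoffs 17, 9, 19, 17; outcome (D, Y), payoffs (17, 19).
Player 1 gets 15 moving first and 17 moving second, so Player 1 prefers to move second.

second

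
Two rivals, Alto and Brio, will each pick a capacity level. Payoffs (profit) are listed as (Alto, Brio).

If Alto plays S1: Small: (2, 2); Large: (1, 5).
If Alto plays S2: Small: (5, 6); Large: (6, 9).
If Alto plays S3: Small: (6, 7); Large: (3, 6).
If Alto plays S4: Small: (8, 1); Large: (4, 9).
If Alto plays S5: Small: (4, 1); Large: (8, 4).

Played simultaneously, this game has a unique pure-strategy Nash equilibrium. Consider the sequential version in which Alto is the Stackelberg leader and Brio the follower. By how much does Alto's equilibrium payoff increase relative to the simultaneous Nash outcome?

0

Brio best-responds to each possible Alto move:
- S1: BR = Large, leader payoff 1.
- S2: BR = Large, leader payoff 6.
- S3: BR = Small, leader payoff 6.
- S4: BR = Large, leader payoff 4.
- S5: BR = Large, leader payoff 8.
Alto's induced payoffs are 1, 6, 6, 4, 8, so Alto commits to S5. Subgame-perfect outcome: (S5, Large) with payoffs (8, 4).
Under simultaneous play:
Alto's best replies: Small→S4; Large→S5.
Brio's best replies: S1→Large; S2→Large; S3→Small; S4→Large; S5→Large.
The unique mutual best reply is (S5, Large), giving (8, 4).
Alto's commitment gain: 8 − 8 = 0.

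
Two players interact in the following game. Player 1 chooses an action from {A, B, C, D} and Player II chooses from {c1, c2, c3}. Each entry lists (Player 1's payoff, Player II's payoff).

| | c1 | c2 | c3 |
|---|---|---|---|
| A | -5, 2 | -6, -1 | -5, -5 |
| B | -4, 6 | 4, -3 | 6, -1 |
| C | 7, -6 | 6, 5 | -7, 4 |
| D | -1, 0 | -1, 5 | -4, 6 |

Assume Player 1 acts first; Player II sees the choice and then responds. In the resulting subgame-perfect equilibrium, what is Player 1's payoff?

Work backward from Player II's decision.
- A → Player II plays c1 (best of 2, -1, -5); Player 1 gets -5.
- B → Player II plays c1 (best of 6, -3, -1); Player 1 gets -4.
- C → Player II plays c2 (best of -6, 5, 4); Player 1 gets 6.
- D → Player II plays c3 (best of 0, 5, 6); Player 1 gets -4.
Among -5, -4, 6, -4, the best is 6 at C. Subgame-perfect outcome: (C, c2) with payoffs (6, 5).

6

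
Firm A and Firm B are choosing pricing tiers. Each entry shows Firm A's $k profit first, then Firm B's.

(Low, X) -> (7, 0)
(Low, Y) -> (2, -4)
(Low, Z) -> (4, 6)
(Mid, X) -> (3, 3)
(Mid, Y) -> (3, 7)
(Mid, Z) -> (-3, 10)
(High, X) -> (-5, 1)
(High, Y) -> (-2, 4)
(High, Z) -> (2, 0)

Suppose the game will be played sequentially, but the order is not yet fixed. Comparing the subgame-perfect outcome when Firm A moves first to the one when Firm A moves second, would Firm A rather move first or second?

If Firm A leads: Firm B's best replies are Low→Z, Mid→Z, High→Y; Firm A's induced payoffs 4, -3, -2; outcome (Low, Z), payoffs (4, 6).
If Firm B leads: Firm A's best replies are X→Low, Y→Mid, Z→Low; Firm B's induced payoffs 0, 7, 6; outcome (Mid, Y), payoffs (3, 7).
Firm A gets 4 moving first and 3 moving second, so Firm A prefers to move first.

first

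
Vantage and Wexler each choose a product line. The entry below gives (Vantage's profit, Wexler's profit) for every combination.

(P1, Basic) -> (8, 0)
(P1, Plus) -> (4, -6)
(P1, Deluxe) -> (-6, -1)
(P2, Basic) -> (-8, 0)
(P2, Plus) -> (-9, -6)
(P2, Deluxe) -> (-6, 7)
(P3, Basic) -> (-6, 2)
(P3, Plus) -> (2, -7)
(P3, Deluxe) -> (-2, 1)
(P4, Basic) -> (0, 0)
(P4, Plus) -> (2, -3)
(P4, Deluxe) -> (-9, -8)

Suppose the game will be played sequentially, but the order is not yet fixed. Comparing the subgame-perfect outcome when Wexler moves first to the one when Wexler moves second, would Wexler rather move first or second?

If Vantage leads: Wexler's best replies are P1→Basic, P2→Deluxe, P3→Basic, P4→Basic; Vantage's induced payoffs 8, -6, -6, 0; outcome (P1, Basic), payoffs (8, 0).
If Wexler leads: Vantage's best replies are Basic→P1, Plus→P1, Deluxe→P3; Wexler's induced payoffs 0, -6, 1; outcome (P3, Deluxe), payoffs (-2, 1).
Wexler gets 1 moving first and 0 moving second, so Wexler prefers to move first.

first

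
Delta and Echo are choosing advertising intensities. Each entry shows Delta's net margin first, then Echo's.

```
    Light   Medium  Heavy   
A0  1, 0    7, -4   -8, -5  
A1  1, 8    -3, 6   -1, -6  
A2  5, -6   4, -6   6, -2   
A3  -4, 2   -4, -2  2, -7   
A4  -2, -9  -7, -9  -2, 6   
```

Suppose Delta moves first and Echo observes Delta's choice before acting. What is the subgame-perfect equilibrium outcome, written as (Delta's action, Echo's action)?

Solve by backward induction (Delta leads).
- A0: BR = Light, leader payoff 1.
- A1: BR = Light, leader payoff 1.
- A2: BR = Heavy, leader payoff 6.
- A3: BR = Light, leader payoff -4.
- A4: BR = Heavy, leader payoff -2.
Among 1, 1, 6, -4, -2, the best is 6 at A2. Subgame-perfect outcome: (A2, Heavy) with payoffs (6, -2).

(A2, Heavy)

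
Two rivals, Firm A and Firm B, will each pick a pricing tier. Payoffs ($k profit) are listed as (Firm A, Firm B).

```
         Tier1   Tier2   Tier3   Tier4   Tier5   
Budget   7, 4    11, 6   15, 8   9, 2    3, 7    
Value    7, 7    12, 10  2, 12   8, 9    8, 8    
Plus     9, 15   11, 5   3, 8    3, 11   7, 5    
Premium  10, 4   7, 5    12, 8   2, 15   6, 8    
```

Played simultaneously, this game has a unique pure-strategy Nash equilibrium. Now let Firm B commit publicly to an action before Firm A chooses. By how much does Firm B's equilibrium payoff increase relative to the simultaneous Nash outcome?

Firm A best-responds to each possible Firm B move:
- Tier1: BR = Premium, leader payoff 4.
- Tier2: BR = Value, leader payoff 10.
- Tier3: BR = Budget, leader payoff 8.
- Tier4: BR = Budget, leader payoff 2.
- Tier5: BR = Value, leader payoff 8.
Firm B's induced payoffs are 4, 10, 8, 2, 8, so Firm B commits to Tier2. Subgame-perfect outcome: (Value, Tier2) with payoffs (12, 10).
Now find the simultaneous Nash equilibrium.
Firm A's best replies: Tier1→Premium; Tier2→Value; Tier3→Budget; Tier4→Budget; Tier5→Value.
Firm B's best replies: Budget→Tier3; Value→Tier3; Plus→Tier1; Premium→Tier4.
Only (Budget, Tier3) has each player best-responding; Nash payoffs (15, 8).
Firm B's commitment gain: 10 − 8 = 2.

2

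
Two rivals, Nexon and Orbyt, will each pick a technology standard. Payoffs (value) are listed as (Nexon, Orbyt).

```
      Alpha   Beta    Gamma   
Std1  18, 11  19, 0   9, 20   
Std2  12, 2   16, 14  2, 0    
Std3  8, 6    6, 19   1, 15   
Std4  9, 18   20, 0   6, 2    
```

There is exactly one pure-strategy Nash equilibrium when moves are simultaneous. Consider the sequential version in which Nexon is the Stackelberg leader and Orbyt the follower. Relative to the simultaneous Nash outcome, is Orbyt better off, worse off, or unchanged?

worse off

Orbyt best-responds to each possible Nexon move:
- Std1: BR = Gamma, leader payoff 9.
- Std2: BR = Beta, leader payoff 16.
- Std3: BR = Beta, leader payoff 6.
- Std4: BR = Alpha, leader payoff 9.
Among 9, 16, 6, 9, the best is 16 at Std2. Subgame-perfect outcome: (Std2, Beta) with payoffs (16, 14).
Under simultaneous play:
Nexon's best replies: Alpha→Std1; Beta→Std4; Gamma→Std1.
Orbyt's best replies: Std1→Gamma; Std2→Beta; Std3→Beta; Std4→Alpha.
The unique mutual best reply is (Std1, Gamma), giving (9, 20).
Orbyt earns 14 sequentially versus 20 at the Nash outcome: worse off.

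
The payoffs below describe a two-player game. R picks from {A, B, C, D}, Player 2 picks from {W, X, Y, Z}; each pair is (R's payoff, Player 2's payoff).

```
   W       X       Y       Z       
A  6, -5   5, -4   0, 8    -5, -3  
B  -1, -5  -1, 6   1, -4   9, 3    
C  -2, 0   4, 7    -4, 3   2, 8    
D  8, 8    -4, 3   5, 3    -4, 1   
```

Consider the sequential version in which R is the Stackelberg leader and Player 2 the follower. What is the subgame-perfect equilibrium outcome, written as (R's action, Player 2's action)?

(D, W)

Player 2 best-responds to each possible R move:
- A: BR = Y, leader payoff 0.
- B: BR = X, leader payoff -1.
- C: BR = Z, leader payoff 2.
- D: BR = W, leader payoff 8.
Maximizing over 0, -1, 2, 8, R chooses D. Subgame-perfect outcome: (D, W) with payoffs (8, 8).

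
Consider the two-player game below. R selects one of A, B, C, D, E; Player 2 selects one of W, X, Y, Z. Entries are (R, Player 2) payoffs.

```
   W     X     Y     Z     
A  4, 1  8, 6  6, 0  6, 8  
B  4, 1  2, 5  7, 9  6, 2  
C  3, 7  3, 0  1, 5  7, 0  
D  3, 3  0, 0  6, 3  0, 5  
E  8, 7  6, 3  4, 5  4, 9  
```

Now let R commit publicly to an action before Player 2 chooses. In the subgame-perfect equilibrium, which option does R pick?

B

Player 2 best-responds to each possible R move:
- A: BR = Z, leader payoff 6.
- B: BR = Y, leader payoff 7.
- C: BR = W, leader payoff 3.
- D: BR = Z, leader payoff 0.
- E: BR = Z, leader payoff 4.
Maximizing over 6, 7, 3, 0, 4, R chooses B. Subgame-perfect outcome: (B, Y) with payoffs (7, 9).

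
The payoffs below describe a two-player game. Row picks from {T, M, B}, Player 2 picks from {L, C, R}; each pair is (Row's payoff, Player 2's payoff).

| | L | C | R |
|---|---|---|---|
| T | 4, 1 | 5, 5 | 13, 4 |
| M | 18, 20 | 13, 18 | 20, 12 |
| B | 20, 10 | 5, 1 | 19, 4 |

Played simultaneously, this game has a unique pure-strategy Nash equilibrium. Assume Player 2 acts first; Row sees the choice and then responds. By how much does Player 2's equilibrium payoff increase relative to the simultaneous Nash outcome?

Solve by backward induction (Player 2 leads).
- L: Row compares 4, 18, 20 and picks B; Player 2 would get 10.
- C: Row compares 5, 13, 5 and picks M; Player 2 would get 18.
- R: Row compares 13, 20, 19 and picks M; Player 2 would get 12.
Among 10, 18, 12, the best is 18 at C. Subgame-perfect outcome: (M, C) with payoffs (13, 18).
For the simultaneous game, intersect best replies.
Row's best replies: L→B; C→M; R→M.
Player 2's best replies: T→C; M→L; B→L.
The unique mutual best reply is (B, L), giving (20, 10).
Player 2's commitment gain: 18 − 10 = 8.

8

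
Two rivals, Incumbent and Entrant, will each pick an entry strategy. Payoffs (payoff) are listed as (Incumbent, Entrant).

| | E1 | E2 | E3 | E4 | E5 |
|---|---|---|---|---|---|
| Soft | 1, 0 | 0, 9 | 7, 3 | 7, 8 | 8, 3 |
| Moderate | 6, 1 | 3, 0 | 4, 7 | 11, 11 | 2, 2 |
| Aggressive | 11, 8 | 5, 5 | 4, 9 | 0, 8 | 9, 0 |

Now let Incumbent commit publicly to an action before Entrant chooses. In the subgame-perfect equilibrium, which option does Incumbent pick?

Moderate

Backward induction with Incumbent moving first.
- Soft: BR = E2, leader payoff 0.
- Moderate: BR = E4, leader payoff 11.
- Aggressive: BR = E3, leader payoff 4.
Incumbent's induced payoffs are 0, 11, 4, so Incumbent commits to Moderate. Subgame-perfect outcome: (Moderate, E4) with payoffs (11, 11).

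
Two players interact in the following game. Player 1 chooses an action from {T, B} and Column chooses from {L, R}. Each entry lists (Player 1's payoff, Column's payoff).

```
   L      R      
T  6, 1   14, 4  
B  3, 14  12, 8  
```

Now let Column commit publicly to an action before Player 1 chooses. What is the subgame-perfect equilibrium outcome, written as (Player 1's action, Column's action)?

(T, R)

Work backward from Player 1's decision.
- L: Player 1 compares 6, 3 and picks T; Column would get 1.
- R: Player 1 compares 14, 12 and picks T; Column would get 4.
Column's induced payoffs are 1, 4, so Column commits to R. Subgame-perfect outcome: (T, R) with payoffs (14, 4).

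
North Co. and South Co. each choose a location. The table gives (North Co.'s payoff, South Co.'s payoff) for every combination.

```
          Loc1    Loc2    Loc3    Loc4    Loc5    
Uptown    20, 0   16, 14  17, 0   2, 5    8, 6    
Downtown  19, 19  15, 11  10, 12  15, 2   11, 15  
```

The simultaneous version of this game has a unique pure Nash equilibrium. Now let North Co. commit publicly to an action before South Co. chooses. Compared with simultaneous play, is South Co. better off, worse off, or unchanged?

better off

Work backward from South Co.'s decision.
- Uptown: BR = Loc2, leader payoff 16.
- Downtown: BR = Loc1, leader payoff 19.
Maximizing over 16, 19, North Co. chooses Downtown. Subgame-perfect outcome: (Downtown, Loc1) with payoffs (19, 19).
Under simultaneous play:
North Co.'s best replies: Loc1→Uptown; Loc2→Uptown; Loc3→Uptown; Loc4→Downtown; Loc5→Downtown.
South Co.'s best replies: Uptown→Loc2; Downtown→Loc1.
The unique mutual best reply is (Uptown, Loc2), giving (16, 14).
South Co. earns 19 sequentially versus 14 at the Nash outcome: better off.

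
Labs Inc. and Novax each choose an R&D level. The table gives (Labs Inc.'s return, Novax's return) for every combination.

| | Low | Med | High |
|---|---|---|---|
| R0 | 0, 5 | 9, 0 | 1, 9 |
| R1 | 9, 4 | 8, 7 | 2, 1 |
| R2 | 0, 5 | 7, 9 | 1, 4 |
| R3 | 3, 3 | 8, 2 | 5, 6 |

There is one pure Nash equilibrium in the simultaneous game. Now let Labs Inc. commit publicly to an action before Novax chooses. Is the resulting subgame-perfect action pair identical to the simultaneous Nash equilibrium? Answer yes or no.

Work backward from Novax's decision.
- R0: BR = High, leader payoff 1.
- R1: BR = Med, leader payoff 8.
- R2: BR = Med, leader payoff 7.
- R3: BR = High, leader payoff 5.
Labs Inc.'s induced payoffs are 1, 8, 7, 5, so Labs Inc. commits to R1. Subgame-perfect outcome: (R1, Med) with payoffs (8, 7).
For the simultaneous game, intersect best replies.
Labs Inc.'s best replies: Low→R1; Med→R0; High→R3.
Novax's best replies: R0→High; R1→Med; R2→Med; R3→High.
The unique mutual best reply is (R3, High), giving (5, 6).
Sequential outcome (R1, Med) differs from the Nash profile (R3, High).

no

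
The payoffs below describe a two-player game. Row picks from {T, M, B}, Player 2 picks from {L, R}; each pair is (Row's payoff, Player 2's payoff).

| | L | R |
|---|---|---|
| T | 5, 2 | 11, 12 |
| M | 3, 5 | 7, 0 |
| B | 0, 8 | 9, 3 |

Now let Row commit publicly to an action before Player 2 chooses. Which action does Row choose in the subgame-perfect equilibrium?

T

Work backward from Player 2's decision.
- T: Player 2 compares 2, 12 and picks R; Row would get 11.
- M: Player 2 compares 5, 0 and picks L; Row would get 3.
- B: Player 2 compares 8, 3 and picks L; Row would get 0.
Maximizing over 11, 3, 0, Row chooses T. Subgame-perfect outcome: (T, R) with payoffs (11, 12).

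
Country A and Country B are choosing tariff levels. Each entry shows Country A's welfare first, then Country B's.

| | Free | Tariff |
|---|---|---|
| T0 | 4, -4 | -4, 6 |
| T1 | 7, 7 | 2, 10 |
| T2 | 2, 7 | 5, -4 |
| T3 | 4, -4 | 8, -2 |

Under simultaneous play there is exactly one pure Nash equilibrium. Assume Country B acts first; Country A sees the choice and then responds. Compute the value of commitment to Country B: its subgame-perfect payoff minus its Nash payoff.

Solve by backward induction (Country B leads).
- Free: BR = T1, leader payoff 7.
- Tariff: BR = T3, leader payoff -2.
Maximizing over 7, -2, Country B chooses Free. Subgame-perfect outcome: (T1, Free) with payoffs (7, 7).
For the simultaneous game, intersect best replies.
Country A's best replies: Free→T1; Tariff→T3.
Country B's best replies: T0→Tariff; T1→Tariff; T2→Free; T3→Tariff.
Only (T3, Tariff) has each player best-responding; Nash payoffs (8, -2).
Country B's commitment gain: 7 − -2 = 9.

9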